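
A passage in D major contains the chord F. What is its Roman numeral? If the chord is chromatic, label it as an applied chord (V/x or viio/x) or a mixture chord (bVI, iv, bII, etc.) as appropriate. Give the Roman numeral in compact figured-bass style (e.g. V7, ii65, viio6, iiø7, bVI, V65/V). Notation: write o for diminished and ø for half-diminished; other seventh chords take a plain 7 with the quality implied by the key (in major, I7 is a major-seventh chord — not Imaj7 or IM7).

bIII

The pitches F-A-C form a major triad rooted on F.
F is the lowered third degree of D major (diatonic 3 would be F#). This is a major triad on the lowered third degree, borrowed from the parallel minor.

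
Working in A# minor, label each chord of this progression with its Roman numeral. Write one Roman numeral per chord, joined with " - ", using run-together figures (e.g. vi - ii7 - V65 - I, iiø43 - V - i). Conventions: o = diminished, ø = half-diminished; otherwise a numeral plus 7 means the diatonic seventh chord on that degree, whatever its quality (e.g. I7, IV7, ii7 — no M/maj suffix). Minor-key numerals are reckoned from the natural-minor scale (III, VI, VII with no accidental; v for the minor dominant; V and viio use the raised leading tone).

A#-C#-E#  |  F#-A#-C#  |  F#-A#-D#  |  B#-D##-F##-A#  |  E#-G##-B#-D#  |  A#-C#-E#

A#-C#-E#: minor triad on A# = scale degree 1 → i.
F#-A#-C# has root F#, degree 6 in A# minor, so VI.
F#-A#-D# has root D#, degree 4 in A# minor, so iv6.
B#-D##-F##-A#: chromatic; B# is V of V, so V7/V.
E#-G##-B#-D# has root E#, degree 5 in A# minor, so V7.
A#-C#-E# has root A#, degree 1 in A# minor, so i.

i - VI - iv6 - V7/V - V7 - i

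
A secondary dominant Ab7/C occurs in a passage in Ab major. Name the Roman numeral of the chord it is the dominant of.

IV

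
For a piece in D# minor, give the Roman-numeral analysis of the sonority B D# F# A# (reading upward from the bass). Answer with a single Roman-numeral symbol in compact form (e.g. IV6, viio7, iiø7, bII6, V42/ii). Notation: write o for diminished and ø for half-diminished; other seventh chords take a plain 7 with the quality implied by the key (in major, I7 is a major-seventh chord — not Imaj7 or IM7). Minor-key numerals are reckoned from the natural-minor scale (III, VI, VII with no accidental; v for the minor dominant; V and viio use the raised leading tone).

The pitches B-D#-F#-A# form a major seventh chord rooted on B.
B is scale degree 6 in D# minor, and a major seventh chord on that degree is written VI7.

VI7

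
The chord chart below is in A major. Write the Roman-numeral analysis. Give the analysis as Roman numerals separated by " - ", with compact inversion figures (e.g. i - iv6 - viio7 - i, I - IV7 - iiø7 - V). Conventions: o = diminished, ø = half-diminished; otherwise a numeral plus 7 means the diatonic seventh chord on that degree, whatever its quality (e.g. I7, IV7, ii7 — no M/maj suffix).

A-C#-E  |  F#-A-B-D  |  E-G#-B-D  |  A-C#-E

I - ii43 - V7 - I

A-C#-E has root A, degree 1 in A major, so I.
F#-A-B-D: minor seventh chord on B = scale degree 2 → ii43.
E-G#-B-D has root E, degree 5 in A major, so V7.
A-C#-E: root A is the tonic; major triad there is I.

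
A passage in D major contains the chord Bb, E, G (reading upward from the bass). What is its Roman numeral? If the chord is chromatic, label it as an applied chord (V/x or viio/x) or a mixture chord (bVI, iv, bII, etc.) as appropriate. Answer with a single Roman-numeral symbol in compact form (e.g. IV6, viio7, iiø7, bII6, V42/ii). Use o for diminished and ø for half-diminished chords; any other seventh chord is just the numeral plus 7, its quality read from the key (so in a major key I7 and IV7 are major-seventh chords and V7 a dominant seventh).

The pitches E-G-Bb form a diminished triad rooted on E.
E is the second degree of D major. This is the diminished supertonic triad, borrowed from the parallel minor.
With Bb in the bass the chord is in second inversion, so the figured bass is 64.

iio64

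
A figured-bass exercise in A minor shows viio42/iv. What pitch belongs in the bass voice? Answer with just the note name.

Bb

The applied chord viio42/iv is rooted on C#: C#-E-G-Bb.
The figure 42 means third inversion — the seventh is in the bass.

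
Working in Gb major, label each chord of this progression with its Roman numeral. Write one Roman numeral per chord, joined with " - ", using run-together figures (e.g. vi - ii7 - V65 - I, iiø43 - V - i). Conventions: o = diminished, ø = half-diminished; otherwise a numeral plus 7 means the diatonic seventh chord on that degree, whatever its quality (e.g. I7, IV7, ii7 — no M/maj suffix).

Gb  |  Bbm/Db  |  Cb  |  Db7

I - iii6 - IV - V7

Gb: major triad on Gb = scale degree 1 → I.
Bbm/Db has root Bb, degree 3 in Gb major, so iii6.
Cb has root Cb, degree 4 in Gb major, so IV.
Db7 has root Db, degree 5 in Gb major, so V7.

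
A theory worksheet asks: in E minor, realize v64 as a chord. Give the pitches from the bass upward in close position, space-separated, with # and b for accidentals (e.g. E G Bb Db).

F# B D

The numeral's case and figure indicate a minor triad. In E minor its root, scale degree 5, is B.
Stacking thirds from B gives B-D-F#.
The figured bass 64 indicates second inversion, placing the fifth (F#) in the bass: F#-B-D.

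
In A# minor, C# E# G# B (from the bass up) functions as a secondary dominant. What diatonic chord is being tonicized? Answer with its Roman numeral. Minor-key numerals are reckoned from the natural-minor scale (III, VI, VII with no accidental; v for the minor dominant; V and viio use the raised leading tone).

The chord is a dominant seventh chord on C#.
A dominant resolves down a perfect fifth: C# → F#. In A# minor, F# is scale degree 6, i.e. VI.

VI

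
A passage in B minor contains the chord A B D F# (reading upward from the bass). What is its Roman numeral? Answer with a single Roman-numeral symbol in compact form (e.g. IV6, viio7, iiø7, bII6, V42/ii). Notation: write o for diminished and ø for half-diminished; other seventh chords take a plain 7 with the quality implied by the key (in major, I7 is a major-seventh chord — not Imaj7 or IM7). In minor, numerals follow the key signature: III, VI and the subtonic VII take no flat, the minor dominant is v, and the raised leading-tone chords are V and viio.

i42

The pitches B-D-F#-A form a minor seventh chord rooted on B.
In B minor, B is the tonic; the diatonic minor seventh chord there is i7.
With A in the bass the chord is in third inversion, so the figured bass is 42.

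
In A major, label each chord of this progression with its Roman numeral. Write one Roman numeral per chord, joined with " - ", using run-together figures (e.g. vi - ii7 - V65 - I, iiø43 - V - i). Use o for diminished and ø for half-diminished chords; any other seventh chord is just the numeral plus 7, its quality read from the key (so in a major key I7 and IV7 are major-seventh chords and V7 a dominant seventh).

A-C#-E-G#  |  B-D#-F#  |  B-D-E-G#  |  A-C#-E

I7 - V/V - V43 - I

A-C#-E-G# has root A, degree 1 in A major, so I7.
B-D#-F#: a major triad on B, the applied dominant of V → V/V.
B-D-E-G#: root E is the dominant; dominant seventh chord there is V43.
A-C#-E has root A, degree 1 in A major, so I.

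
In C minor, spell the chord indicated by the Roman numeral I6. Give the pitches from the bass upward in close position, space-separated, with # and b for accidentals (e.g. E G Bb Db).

E G C

I6 is the major tonic (Picardy third), borrowed from the parallel major. In C minor that root is C.
So the chord is C-E-G, a major triad.
With the 6 figure the chord is in first inversion; from the bass E upward in close position it reads E-G-C.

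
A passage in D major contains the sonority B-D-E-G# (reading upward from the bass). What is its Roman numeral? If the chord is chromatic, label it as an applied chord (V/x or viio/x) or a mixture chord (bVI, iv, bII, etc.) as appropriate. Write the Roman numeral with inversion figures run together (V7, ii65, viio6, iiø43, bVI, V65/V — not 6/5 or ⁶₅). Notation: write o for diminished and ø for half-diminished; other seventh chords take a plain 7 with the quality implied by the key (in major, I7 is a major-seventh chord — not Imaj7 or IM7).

Stacked in thirds the chord is E-G#-B-D: a dominant seventh chord on E.
E is not a diatonic chord root with this quality in D major, but it lies a perfect fifth above A (V), so the chord functions as an applied dominant of V.
With B in the bass the chord is in second inversion, so the figured bass is 43.

V43/V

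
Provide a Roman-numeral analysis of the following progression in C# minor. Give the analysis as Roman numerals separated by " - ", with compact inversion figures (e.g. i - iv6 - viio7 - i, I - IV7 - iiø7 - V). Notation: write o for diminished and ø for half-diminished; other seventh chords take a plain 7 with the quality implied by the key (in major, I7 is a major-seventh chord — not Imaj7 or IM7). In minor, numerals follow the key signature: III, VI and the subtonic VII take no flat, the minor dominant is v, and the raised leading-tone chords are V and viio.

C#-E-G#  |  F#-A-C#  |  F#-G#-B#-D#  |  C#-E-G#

C#-E-G#: minor triad on C# = scale degree 1 → i.
F#-A-C#: minor triad on F# = scale degree 4 → iv.
F#-G#-B#-D#: root G# is the dominant; dominant seventh chord there is V42.
C#-E-G# has root C#, degree 1 in C# minor, so i.

i - iv - V42 - i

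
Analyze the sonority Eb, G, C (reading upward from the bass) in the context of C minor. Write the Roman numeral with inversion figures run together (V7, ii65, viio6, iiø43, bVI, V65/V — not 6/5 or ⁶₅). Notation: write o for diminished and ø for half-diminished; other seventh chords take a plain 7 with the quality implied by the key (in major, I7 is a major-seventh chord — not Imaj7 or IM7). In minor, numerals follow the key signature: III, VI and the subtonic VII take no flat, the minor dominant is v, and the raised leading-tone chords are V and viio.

i6

Stacked in thirds the chord is C-Eb-G: a minor triad on C.
In C minor, C is the tonic; the diatonic minor triad there is i.
With Eb in the bass the chord is in first inversion, so the figured bass is 6.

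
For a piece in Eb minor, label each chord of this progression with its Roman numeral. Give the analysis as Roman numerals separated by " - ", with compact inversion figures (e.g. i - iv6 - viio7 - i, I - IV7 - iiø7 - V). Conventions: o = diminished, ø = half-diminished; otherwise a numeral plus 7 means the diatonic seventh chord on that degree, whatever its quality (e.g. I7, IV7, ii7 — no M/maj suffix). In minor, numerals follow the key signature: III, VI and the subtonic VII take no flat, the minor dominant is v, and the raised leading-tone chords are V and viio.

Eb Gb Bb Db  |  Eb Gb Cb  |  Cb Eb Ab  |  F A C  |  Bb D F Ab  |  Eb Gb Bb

Eb-Gb-Bb-Db has root Eb, degree 1 in Eb minor, so i7.
Eb-Gb-Cb: root Cb is the submediant; major triad there is VI6.
Cb-Eb-Ab: root Ab is the subdominant; minor triad there is iv6.
F-A-C: chromatic; F is V of V, so V/V.
Bb-D-F-Ab: root Bb is the dominant; dominant seventh chord there is V7.
Eb-Gb-Bb has root Eb, degree 1 in Eb minor, so i.

i7 - VI6 - iv6 - V/V - V7 - i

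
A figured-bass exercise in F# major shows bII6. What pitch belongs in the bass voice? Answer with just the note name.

bII in F# major has root G; the chord is G-B-D.
The figure 6 means first inversion — the third is in the bass.

B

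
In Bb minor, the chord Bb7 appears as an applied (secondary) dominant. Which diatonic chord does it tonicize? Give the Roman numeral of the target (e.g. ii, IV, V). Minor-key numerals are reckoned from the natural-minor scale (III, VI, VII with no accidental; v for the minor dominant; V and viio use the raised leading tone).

iv

The chord is a dominant seventh chord on Bb.
A dominant resolves down a perfect fifth: Bb → Eb. In Bb minor, Eb is scale degree 4, i.e. iv.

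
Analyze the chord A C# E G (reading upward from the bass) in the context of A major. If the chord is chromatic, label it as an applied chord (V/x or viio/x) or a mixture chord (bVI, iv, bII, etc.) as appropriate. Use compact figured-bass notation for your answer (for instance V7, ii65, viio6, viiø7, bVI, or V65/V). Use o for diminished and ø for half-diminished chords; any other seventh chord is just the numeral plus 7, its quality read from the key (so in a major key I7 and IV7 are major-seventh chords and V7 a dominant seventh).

V7/IV

Stacked in thirds the chord is A-C#-E-G: a dominant seventh chord on A.
A is not a diatonic chord root with this quality in A major, but it lies a perfect fifth above D (IV), so the chord functions as an applied dominant of IV.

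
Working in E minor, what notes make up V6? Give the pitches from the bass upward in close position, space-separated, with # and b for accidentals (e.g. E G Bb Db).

In E minor, the dominant is B. The dominant is major (leading tone raised), so V is a major triad.
Stacking thirds from B gives B-D#-F#.
The figured bass 6 indicates first inversion, placing the third (D#) in the bass: D#-F#-B.

D# F# B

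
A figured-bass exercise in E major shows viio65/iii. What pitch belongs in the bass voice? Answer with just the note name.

The applied chord viio65/iii is rooted on F##: F##-A#-C#-E.
The figure 65 means first inversion — the third is in the bass.

A#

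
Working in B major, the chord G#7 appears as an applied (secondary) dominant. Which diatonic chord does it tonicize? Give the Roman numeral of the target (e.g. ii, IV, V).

The chord is a dominant seventh chord on G#.
A dominant resolves down a perfect fifth: G# → C#. In B major, C# is scale degree 2, i.e. ii.

ii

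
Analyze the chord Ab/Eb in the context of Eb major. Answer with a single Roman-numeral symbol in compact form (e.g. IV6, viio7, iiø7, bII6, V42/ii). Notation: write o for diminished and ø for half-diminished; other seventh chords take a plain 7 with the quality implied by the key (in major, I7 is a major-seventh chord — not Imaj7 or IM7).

IV64

Stacked in thirds the chord is Ab-C-Eb: a major triad on Ab.
Ab is scale degree 4 in Eb major, and a major triad on that degree is written IV.
With Eb in the bass the chord is in second inversion, so the figured bass is 64.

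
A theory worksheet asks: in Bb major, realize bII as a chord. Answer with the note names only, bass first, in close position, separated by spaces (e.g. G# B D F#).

Cb Eb Gb

Scale degree 2 in Bb major is C; lowering it a half step gives Cb. bII is the Neapolitan chord — a major triad on the lowered second degree.
So the chord is Cb-Eb-Gb, a major triad.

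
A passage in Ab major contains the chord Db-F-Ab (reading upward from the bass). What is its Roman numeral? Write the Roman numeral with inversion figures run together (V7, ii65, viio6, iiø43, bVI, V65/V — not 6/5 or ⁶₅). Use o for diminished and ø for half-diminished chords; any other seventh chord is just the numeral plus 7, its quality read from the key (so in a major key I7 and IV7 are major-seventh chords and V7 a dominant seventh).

IV

Stacked in thirds the chord is Db-F-Ab: a major triad on Db.
Db is scale degree 4 in Ab major, and a major triad on that degree is written IV.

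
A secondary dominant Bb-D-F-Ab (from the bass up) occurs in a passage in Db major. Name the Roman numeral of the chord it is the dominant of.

The chord is a dominant seventh chord on Bb.
A dominant resolves down a perfect fifth: Bb → Eb. In Db major, Eb is scale degree 2, i.e. ii.

ii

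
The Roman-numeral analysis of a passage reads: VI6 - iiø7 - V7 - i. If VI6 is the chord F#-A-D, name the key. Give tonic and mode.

F# minor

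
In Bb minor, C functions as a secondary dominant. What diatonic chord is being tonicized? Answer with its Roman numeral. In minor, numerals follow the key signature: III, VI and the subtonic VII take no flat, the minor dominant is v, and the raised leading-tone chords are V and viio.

V

The chord is a major triad on C.
A dominant resolves down a perfect fifth: C → F. In Bb minor, F is scale degree 5, i.e. V.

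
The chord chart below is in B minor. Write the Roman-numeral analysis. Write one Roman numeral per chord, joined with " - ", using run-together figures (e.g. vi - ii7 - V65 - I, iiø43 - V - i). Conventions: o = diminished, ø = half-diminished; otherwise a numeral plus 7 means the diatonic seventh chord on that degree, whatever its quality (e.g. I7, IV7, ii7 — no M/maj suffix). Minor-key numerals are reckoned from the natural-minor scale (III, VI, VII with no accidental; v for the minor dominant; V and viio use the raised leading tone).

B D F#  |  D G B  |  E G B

i - VI64 - iv

B-D-F#: root B is the tonic; minor triad there is i.
D-G-B: major triad on G = scale degree 6 → VI64.
E-G-B has root E, degree 4 in B minor, so iv.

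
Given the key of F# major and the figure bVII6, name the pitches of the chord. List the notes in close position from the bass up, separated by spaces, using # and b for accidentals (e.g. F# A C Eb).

bVII6 is a major triad on the lowered seventh degree (the subtonic), borrowed from the parallel minor. In F# major that root is E.
So the chord is E-G#-B, a major triad.
With the 6 figure the chord is in first inversion; from the bass G# upward in close position it reads G#-B-E.

G# B E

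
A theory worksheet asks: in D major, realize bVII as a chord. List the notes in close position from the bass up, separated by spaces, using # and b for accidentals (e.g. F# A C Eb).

bVII is a major triad on the lowered seventh degree (the subtonic), borrowed from the parallel minor. In D major that root is C.
So the chord is C-E-G, a major triad.

C E G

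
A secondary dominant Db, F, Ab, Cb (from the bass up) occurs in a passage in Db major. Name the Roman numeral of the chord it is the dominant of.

IV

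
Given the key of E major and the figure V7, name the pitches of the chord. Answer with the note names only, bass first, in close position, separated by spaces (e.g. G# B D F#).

B D# F# A

The numeral's case and figure indicate a dominant seventh chord. In E major its root, the fifth degree, is B.
That chord is spelled B-D#-F#-A.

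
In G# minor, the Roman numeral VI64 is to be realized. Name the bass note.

VI in G# minor has root E; the chord is E-G#-B.
The figure 64 means second inversion — the fifth is in the bass.

B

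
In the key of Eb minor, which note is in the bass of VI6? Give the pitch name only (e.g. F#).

VI in Eb minor has root Cb; the chord is Cb-Eb-Gb.
The figure 6 means first inversion — the third is in the bass.

Eb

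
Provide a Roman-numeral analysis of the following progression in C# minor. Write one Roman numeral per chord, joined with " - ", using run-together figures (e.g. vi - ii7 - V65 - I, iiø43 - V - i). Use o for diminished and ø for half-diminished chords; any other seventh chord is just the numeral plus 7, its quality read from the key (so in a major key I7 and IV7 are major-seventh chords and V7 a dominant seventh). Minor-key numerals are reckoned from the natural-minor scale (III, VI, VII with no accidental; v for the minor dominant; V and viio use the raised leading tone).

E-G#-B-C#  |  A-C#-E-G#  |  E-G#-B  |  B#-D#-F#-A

i65 - VI7 - III - viio7

E-G#-B-C#: minor seventh chord on C# = scale degree 1 → i65.
A-C#-E-G# has root A, degree 6 in C# minor, so VI7.
E-G#-B: root E is the mediant; major triad there is III.
B#-D#-F#-A has root B#, degree 7 in C# minor, so viio7.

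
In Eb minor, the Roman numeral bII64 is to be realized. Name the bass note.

bII in Eb minor has root Fb; the chord is Fb-Ab-Cb.
The figure 64 means second inversion — the fifth is in the bass.

Cb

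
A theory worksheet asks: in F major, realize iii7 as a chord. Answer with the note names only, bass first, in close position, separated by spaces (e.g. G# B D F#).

A C E G

In F major, scale degree 3 is A, and the diatonic chord built there is a minor seventh chord.
That chord is spelled A-C-E-G.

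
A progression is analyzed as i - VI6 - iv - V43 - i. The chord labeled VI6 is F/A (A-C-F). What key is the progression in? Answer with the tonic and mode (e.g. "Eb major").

A minor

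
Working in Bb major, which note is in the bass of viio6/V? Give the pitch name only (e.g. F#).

G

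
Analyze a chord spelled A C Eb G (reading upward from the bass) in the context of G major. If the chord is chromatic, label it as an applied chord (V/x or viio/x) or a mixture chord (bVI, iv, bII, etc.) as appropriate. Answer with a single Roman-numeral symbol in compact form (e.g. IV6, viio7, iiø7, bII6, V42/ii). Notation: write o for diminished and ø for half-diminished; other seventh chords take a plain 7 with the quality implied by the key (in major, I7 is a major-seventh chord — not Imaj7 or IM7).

iiø7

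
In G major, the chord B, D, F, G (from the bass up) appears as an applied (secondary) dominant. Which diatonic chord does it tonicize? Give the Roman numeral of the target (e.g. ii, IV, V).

IV

The chord is a dominant seventh chord on G.
A dominant resolves down a perfect fifth: G → C. In G major, C is scale degree 4, i.e. IV.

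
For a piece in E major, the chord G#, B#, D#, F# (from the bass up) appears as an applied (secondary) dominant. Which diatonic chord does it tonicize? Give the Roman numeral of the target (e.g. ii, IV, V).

vi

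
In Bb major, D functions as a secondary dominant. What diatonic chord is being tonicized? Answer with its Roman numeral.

The chord is a major triad on D.
A dominant resolves down a perfect fifth: D → G. In Bb major, G is scale degree 6, i.e. vi.

vi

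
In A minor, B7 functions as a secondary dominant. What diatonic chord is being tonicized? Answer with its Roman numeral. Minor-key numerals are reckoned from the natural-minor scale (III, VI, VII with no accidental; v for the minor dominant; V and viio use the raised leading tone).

V

The chord is a dominant seventh chord on B.
A dominant resolves down a perfect fifth: B → E. In A minor, E is scale degree 5, i.e. V.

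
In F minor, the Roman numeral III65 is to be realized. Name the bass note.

C

III in F minor has root Ab; the chord is Ab-C-Eb-G.
The figure 65 means first inversion — the third is in the bass.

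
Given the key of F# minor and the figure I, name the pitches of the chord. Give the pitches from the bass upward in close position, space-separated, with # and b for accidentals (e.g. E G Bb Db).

I is the major tonic (Picardy third), borrowed from the parallel major. In F# minor that root is F#.
So the chord is F#-A#-C#.

F# A# C#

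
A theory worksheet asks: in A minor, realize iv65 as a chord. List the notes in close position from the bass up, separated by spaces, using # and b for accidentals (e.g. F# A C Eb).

F A C D

The numeral's case and figure indicate a minor seventh chord. In A minor its root, scale degree 4, is D.
That chord is spelled D-F-A-C.
The figured bass 65 indicates first inversion, placing the third (F) in the bass: F-A-C-D.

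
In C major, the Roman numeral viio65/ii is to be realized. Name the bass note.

E

The applied chord viio65/ii is rooted on C#: C#-E-G-Bb.
The figure 65 means first inversion — the third is in the bass.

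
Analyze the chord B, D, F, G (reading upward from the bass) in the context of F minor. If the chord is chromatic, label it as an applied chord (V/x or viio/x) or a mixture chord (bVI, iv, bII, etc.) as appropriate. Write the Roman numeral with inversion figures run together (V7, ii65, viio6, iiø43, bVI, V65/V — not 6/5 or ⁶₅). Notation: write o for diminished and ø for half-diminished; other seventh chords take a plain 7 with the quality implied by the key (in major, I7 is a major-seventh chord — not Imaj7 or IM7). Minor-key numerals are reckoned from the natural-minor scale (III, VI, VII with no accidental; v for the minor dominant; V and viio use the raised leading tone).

V65/V

The pitches G-B-D-F form a dominant seventh chord rooted on G.
G is not a diatonic chord root with this quality in F minor, but it lies a perfect fifth above C (V), so the chord functions as an applied dominant of V.
With B in the bass the chord is in first inversion, so the figured bass is 65.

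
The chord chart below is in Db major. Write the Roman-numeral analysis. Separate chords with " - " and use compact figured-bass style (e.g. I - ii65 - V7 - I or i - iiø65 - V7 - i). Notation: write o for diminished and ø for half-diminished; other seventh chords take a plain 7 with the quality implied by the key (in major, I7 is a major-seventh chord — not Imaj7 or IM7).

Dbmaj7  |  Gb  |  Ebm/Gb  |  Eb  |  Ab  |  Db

I7 - IV - ii6 - V/V - V - I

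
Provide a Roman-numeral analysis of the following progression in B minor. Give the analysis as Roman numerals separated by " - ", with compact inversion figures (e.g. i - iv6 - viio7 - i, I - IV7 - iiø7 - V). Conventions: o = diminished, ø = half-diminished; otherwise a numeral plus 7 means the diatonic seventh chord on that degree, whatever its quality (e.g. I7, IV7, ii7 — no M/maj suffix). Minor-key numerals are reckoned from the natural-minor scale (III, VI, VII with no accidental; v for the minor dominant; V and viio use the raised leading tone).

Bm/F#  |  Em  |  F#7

i64 - iv - V7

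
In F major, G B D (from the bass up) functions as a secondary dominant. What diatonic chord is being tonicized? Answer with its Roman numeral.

V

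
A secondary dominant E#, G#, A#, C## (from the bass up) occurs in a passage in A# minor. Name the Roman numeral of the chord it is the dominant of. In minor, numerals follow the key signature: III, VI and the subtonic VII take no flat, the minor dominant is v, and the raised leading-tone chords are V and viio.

iv

The chord is a dominant seventh chord on A#.
A dominant resolves down a perfect fifth: A# → D#. In A# minor, D# is scale degree 4, i.e. iv.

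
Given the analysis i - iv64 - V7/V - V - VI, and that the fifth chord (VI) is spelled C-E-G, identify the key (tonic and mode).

E minor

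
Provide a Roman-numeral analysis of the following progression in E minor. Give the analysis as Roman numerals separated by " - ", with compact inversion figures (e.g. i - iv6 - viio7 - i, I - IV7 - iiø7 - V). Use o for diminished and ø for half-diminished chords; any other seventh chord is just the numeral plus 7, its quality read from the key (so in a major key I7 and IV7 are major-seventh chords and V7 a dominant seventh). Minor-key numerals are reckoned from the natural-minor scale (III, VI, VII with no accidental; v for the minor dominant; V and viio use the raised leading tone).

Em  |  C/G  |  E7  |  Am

Em has root E, degree 1 in E minor, so i.
C/G: major triad on C = scale degree 6 → VI64.
E7: chromatic; E is V of iv, so V7/iv.
Am has root A, degree 4 in E minor, so iv.

i - VI64 - V7/iv - iv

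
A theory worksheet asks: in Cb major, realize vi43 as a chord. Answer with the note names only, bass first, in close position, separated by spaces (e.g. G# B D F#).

Eb Gb Ab Cb

The numeral's case and figure indicate a minor seventh chord. In Cb major its root, scale degree 6, is Ab.
Stacking thirds from Ab gives Ab-Cb-Eb-Gb.
With the 43 figure the chord is in second inversion; from the bass Eb upward in close position it reads Eb-Gb-Ab-Cb.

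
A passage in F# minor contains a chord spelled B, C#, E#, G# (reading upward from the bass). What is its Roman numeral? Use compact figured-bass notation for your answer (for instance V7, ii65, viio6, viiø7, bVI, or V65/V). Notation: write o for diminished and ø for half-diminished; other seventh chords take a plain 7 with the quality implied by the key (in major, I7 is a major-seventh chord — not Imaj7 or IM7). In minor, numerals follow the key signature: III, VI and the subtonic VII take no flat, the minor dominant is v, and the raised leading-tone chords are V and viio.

V42

Stacked in thirds the chord is C#-E#-G#-B: a dominant seventh chord on C#.
In F# minor, C# is the dominant; the diatonic dominant seventh chord there is V7.
With B in the bass the chord is in third inversion, so the figured bass is 42.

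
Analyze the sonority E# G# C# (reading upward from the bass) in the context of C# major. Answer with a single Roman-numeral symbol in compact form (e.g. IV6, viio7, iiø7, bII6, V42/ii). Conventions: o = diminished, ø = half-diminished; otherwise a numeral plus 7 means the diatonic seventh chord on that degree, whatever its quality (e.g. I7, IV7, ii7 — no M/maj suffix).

The pitches C#-E#-G# form a major triad rooted on C#.
In C# major, C# is the tonic; the diatonic major triad there is I.
With E# in the bass the chord is in first inversion, so the figured bass is 6.

I6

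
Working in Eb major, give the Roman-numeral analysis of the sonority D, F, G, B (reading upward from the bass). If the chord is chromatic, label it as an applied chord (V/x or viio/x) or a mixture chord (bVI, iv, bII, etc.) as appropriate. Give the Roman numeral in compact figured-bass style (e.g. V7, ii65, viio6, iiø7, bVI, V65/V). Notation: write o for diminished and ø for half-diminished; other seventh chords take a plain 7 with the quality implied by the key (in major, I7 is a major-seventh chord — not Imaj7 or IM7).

V43/vi

Stacked in thirds the chord is G-B-D-F: a dominant seventh chord on G.
G is not a diatonic chord root with this quality in Eb major, but it lies a perfect fifth above C (vi), so the chord functions as an applied dominant of vi.
With D in the bass the chord is in second inversion, so the figured bass is 43.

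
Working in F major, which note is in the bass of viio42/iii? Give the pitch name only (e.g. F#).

F

The applied chord viio42/iii is rooted on G#: G#-B-D-F.
The figure 42 means third inversion — the seventh is in the bass.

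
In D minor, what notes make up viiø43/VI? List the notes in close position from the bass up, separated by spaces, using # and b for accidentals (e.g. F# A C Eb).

viiø43/VI is a secondary leading-tone chord. The target VI is Bb in D minor; the applied chord is rooted a semitone below, on A.
Building a half-diminished seventh chord on A gives A-C-Eb-G.
With the 43 figure the chord is in second inversion; from the bass Eb upward in close position it reads Eb-G-A-C.

Eb G A C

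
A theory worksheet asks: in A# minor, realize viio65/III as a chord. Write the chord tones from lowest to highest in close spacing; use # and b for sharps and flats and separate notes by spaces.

D# F# A B#

viio65/III is a secondary leading-tone chord. The target III is C# in A# minor; the applied chord is rooted a semitone below, on B#.
Building a fully diminished seventh chord on B# gives B#-D#-F#-A.
With the 65 figure the chord is in first inversion; from the bass D# upward in close position it reads D#-F#-A-B#.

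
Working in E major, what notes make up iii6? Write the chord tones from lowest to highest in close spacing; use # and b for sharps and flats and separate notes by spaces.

B D# G#

The numeral's case and figure indicate a minor triad. In E major its root, scale degree 3, is G#.
That chord is spelled G#-B-D#.
The figured bass 6 indicates first inversion, placing the third (B) in the bass: B-D#-G#.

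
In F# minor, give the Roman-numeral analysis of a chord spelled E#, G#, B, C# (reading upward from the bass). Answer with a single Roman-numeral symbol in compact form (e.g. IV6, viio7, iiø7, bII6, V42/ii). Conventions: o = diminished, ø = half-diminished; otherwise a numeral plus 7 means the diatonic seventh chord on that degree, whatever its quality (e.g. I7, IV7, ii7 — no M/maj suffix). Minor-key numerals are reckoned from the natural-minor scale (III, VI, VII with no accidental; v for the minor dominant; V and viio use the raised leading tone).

The pitches C#-E#-G#-B form a dominant seventh chord rooted on C#.
In F# minor, C# is the dominant; the diatonic dominant seventh chord there is V7.
With E# in the bass the chord is in first inversion, so the figured bass is 65.

V65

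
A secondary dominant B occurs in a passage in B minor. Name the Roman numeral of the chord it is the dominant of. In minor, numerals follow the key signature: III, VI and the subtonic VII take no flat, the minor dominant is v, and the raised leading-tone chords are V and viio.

The chord is a major triad on B.
A dominant resolves down a perfect fifth: B → E. In B minor, E is scale degree 4, i.e. iv.

iv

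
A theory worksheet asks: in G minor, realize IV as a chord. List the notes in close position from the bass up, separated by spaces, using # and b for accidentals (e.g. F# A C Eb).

C E G

Scale degree 4 in G minor is C; here the chord built on it is altered to a major triad. IV is the major subdominant, borrowed from the parallel major.
So the chord is C-E-G.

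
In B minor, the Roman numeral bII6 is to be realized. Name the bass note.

bII in B minor has root C; the chord is C-E-G.
The figure 6 means first inversion — the third is in the bass.

E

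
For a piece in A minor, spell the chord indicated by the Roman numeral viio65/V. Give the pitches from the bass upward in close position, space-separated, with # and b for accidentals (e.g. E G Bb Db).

viio65/V is a secondary leading-tone chord. The target V is E in A minor; the applied chord is rooted a semitone below, on D#.
Building a fully diminished seventh chord on D# gives D#-F#-A-C.
With the 65 figure the chord is in first inversion; from the bass F# upward in close position it reads F#-A-C-D#.

F# A C D#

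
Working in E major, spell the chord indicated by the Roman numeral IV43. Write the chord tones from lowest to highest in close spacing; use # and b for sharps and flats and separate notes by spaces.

E G# A C#

The numeral's case and figure indicate a major seventh chord. In E major its root, the subdominant, is A.
Stacking thirds from A gives A-C#-E-G#.
With the 43 figure the chord is in second inversion; from the bass E upward in close position it reads E-G#-A-C#.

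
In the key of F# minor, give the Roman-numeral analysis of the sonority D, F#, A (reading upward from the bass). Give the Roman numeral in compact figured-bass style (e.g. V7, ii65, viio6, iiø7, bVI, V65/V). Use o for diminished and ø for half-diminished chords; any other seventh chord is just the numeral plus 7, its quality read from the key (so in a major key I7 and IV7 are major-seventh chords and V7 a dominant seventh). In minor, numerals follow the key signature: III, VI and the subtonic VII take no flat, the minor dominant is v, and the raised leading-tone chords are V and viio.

VI

The pitches D-F#-A form a major triad rooted on D.
In F# minor, D is the submediant; the diatonic major triad there is VI.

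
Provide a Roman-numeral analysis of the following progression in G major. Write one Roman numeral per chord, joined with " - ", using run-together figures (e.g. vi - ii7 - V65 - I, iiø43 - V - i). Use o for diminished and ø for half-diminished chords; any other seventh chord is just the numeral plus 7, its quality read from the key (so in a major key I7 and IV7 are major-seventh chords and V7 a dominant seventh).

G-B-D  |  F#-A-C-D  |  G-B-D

G-B-D: major triad on G = scale degree 1 → I.
F#-A-C-D: dominant seventh chord on D = scale degree 5 → V65.
G-B-D has root G, degree 1 in G major, so I.

I - V65 - I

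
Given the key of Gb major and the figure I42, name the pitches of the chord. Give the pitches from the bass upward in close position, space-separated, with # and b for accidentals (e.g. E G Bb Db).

The numeral's case and figure indicate a major seventh chord. In Gb major its root, scale degree 1, is Gb.
Stacking thirds from Gb gives Gb-Bb-Db-F.
The figured bass 42 indicates third inversion, placing the seventh (F) in the bass: F-Gb-Bb-Db.

F Gb Bb Db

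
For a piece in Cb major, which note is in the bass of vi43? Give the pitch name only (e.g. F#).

Eb

vi in Cb major has root Ab; the chord is Ab-Cb-Eb-Gb.
The figure 43 means second inversion — the fifth is in the bass.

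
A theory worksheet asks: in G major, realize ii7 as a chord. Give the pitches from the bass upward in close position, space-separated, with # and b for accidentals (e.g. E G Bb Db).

A C E G

In G major, the supertonic is A, and the diatonic chord built there is a minor seventh chord.
That chord is spelled A-C-E-G.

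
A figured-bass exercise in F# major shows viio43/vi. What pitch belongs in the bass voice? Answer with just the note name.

G#

The applied chord viio43/vi is rooted on C##: C##-E#-G#-B.
The figure 43 means second inversion — the fifth is in the bass.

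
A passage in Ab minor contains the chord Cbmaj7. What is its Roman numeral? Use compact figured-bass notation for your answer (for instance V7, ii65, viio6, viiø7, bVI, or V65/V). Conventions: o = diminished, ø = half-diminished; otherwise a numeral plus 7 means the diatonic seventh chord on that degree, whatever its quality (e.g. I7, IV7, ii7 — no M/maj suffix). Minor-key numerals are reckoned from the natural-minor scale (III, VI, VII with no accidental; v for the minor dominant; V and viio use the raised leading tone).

The pitches Cb-Eb-Gb-Bb form a major seventh chord rooted on Cb.
Cb is scale degree 3 in Ab minor, and a major seventh chord on that degree is written III7.

III7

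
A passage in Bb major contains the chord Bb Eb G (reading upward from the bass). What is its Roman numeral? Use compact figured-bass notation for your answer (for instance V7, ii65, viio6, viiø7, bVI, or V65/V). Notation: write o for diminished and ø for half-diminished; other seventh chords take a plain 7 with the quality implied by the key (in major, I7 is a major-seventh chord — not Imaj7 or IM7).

IV64

The pitches Eb-G-Bb form a major triad rooted on Eb.
In Bb major, Eb is the subdominant; the diatonic major triad there is IV.
With Bb in the bass the chord is in second inversion, so the figured bass is 64.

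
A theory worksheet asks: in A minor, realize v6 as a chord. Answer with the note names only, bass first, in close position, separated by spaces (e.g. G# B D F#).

In A minor, the fifth degree is E, and the diatonic chord built there is a minor triad.
That chord is spelled E-G-B.
The figured bass 6 indicates first inversion, placing the third (G) in the bass: G-B-E.

G B E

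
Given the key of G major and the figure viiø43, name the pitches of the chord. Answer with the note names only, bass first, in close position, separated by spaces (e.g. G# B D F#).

C E F# A

The numeral's case and figure indicate a half-diminished seventh chord. In G major its root, scale degree 7, is F#.
Stacking thirds from F# gives F#-A-C-E.
The figured bass 43 indicates second inversion, placing the fifth (C) in the bass: C-E-F#-A.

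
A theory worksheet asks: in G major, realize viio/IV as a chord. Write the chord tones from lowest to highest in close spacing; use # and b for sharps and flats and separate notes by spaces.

viio/IV is a secondary leading-tone chord. The target IV is C in G major; the applied chord is rooted a semitone below, on B.
Building a diminished triad on B gives B-D-F.

B D F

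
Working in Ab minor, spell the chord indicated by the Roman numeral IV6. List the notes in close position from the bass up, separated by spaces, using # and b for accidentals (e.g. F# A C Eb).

IV6 is the major subdominant, borrowed from the parallel major. In Ab minor that root is Db.
So the chord is Db-F-Ab.
The figured bass 6 indicates first inversion, placing the third (F) in the bass: F-Ab-Db.

F Ab Db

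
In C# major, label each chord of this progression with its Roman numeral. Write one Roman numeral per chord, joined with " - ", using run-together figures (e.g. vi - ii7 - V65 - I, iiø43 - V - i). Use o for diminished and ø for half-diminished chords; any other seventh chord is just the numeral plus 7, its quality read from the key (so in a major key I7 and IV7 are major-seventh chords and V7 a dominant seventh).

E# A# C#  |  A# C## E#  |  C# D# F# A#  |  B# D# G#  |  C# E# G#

E#-A#-C# has root A#, degree 6 in C# major, so vi64.
A#-C##-E#: a major triad on A#, the applied dominant of ii → V/ii.
C#-D#-F#-A# has root D#, degree 2 in C# major, so ii42.
B#-D#-G# has root G#, degree 5 in C# major, so V6.
C#-E#-G#: root C# is the tonic; major triad there is I.

vi64 - V/ii - ii42 - V6 - I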